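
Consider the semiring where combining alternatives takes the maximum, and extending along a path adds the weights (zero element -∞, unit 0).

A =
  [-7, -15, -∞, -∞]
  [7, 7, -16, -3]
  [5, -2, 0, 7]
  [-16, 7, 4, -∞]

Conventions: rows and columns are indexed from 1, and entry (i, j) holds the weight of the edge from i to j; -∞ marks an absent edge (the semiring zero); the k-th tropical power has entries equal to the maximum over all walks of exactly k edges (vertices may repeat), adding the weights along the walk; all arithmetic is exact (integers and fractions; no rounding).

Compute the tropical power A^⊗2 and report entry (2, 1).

A^⊗2:
  [-8, -8, -31, -18]
  [14, 14, 1, 4]
  [5, 14, 11, 7]
  [14, 14, 4, 11]
Key observation: the optimum is the walk 2->2->1, with weight 7 + 7 = 14.
Optimal value attained by: walk 2->2->1.
Answer: (A^⊗2)[2][1] = 14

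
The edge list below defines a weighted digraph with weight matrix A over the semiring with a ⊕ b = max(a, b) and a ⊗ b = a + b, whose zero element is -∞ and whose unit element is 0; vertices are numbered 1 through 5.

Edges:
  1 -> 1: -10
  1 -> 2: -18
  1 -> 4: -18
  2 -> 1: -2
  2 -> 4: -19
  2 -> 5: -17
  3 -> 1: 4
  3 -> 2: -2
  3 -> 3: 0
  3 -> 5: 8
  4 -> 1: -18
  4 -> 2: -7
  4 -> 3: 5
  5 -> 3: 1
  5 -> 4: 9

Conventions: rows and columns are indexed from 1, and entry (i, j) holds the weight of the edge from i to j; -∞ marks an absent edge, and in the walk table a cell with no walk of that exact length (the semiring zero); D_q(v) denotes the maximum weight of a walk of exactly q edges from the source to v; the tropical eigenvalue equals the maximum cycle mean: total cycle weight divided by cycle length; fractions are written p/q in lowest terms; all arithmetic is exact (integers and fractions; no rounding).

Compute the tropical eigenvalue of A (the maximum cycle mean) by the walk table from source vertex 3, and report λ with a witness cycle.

q=0: [-∞, -∞, 0, -∞, -∞]
q=1: [4, -2, 0, -∞, 8]
q=2: [4, -2, 9, 17, 8]
q=3: [13, 10, 22, 17, 17]
q=4: [26, 20, 22, 26, 30]
q=5: [26, 20, 31, 39, 30]
Optimal cycle mean attained by: cycle 3->5->4->3, total 8 + 9 + 5, length 3.
Answer: λ = 22/3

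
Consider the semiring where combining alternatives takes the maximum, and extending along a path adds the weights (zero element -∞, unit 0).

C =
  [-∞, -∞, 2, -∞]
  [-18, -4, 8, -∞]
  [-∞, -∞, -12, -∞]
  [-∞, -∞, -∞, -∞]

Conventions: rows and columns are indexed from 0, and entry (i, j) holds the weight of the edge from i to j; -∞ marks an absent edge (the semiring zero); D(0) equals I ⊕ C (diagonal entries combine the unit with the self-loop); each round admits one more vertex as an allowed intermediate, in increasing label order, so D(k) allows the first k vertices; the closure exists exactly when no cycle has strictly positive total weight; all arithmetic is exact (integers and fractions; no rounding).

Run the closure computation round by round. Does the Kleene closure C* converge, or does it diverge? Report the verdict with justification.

D(0):
  [0, -∞, 2, -∞]
  [-18, 0, 8, -∞]
  [-∞, -∞, 0, -∞]
  [-∞, -∞, -∞, 0]
D(1):
  [0, -∞, 2, -∞]
  [-18, 0, 8, -∞]
  [-∞, -∞, 0, -∞]
  [-∞, -∞, -∞, 0]
D(2):
  [0, -∞, 2, -∞]
  [-18, 0, 8, -∞]
  [-∞, -∞, 0, -∞]
  [-∞, -∞, -∞, 0]
D(3):
  [0, -∞, 2, -∞]
  [-18, 0, 8, -∞]
  [-∞, -∞, 0, -∞]
  [-∞, -∞, -∞, 0]
D(4):
  [0, -∞, 2, -∞]
  [-18, 0, 8, -∞]
  [-∞, -∞, 0, -∞]
  [-∞, -∞, -∞, 0]
Key observation: every diagonal entry stays at the unit through all rounds, so no improving cycle exists.
Answer: CONVERGES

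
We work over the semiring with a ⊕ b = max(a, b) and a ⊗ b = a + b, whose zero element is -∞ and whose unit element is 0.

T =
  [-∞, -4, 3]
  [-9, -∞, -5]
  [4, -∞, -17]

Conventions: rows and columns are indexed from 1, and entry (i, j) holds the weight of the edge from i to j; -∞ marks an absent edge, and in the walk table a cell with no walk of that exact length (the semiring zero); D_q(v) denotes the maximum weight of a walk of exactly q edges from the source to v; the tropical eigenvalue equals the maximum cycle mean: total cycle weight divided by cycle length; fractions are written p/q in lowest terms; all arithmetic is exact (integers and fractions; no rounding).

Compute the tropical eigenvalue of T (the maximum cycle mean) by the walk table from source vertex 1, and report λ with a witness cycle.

q=0: [0, -∞, -∞]
q=1: [-∞, -4, 3]
q=2: [7, -∞, -9]
q=3: [-5, 3, 10]
Optimal cycle mean attained by: cycle 1->3->1, total 3 + 4, length 2.
Answer: λ = 7/2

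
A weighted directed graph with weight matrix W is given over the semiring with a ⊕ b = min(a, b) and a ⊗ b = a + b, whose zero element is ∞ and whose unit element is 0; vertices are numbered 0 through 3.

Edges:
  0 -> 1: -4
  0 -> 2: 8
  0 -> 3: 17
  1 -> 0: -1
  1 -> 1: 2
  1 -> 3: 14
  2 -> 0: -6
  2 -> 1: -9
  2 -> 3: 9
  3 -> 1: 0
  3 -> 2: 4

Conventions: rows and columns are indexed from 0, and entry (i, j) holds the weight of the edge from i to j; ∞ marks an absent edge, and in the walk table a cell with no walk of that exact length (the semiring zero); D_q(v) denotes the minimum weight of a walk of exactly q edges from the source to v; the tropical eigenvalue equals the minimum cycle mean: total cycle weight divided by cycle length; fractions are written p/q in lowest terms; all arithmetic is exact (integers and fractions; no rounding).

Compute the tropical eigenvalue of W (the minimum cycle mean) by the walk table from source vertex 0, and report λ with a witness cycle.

q=0: [0, ∞, ∞, ∞]
q=1: [∞, -4, 8, 17]
q=2: [-5, -2, 21, 10]
q=3: [-3, -9, 3, 12]
q=4: [-10, -7, 5, 5]
Optimal cycle mean attained by: cycle 0->1->0, total (-4) + (-1), length 2.
Answer: λ = -5/2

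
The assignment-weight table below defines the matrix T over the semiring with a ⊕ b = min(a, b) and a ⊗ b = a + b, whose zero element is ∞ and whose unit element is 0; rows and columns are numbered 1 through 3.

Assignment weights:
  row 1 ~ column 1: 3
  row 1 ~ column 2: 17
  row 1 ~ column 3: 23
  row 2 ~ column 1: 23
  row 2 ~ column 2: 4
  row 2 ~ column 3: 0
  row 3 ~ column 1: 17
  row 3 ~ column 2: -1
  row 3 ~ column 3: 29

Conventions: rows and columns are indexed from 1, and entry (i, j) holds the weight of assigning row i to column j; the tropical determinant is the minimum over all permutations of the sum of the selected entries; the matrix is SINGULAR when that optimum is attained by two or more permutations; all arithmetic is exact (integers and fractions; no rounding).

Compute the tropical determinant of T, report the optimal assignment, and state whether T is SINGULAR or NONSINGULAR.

σ = (1, 2, 3): 3 + 4 + 29 = 36
σ = (1, 3, 2): 3 + 0 + (-1) = 2
σ = (2, 1, 3): 17 + 23 + 29 = 69
σ = (2, 3, 1): 17 + 0 + 17 = 34
σ = (3, 1, 2): 23 + 23 + (-1) = 45
σ = (3, 2, 1): 23 + 4 + 17 = 44
Optimal value attained by: σ = (1, 3, 2).
Answer: det⊕(T) = 2; verdict: NONSINGULAR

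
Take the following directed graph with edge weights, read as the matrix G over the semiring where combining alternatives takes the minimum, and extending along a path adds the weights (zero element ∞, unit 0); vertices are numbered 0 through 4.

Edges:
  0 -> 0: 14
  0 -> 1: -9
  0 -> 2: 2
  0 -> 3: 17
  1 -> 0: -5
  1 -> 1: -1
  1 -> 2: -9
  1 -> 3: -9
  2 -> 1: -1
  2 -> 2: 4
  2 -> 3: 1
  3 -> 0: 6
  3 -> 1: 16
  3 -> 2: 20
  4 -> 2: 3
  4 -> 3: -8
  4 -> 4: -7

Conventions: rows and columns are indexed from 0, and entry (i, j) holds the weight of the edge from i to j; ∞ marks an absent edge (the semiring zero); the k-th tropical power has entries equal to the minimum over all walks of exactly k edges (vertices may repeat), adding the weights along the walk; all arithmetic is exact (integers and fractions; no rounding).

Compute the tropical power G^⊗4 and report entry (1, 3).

G^⊗2:
  [-14, -10, -18, -18, ∞]
  [-6, -14, -10, -10, ∞]
  [-6, -2, -10, -10, ∞]
  [11, -3, 7, 7, ∞]
  [-2, 2, -4, -15, -14]
G^⊗3:
  [-15, -23, -19, -19, ∞]
  [-19, -15, -23, -23, ∞]
  [-7, -15, -11, -11, ∞]
  [-8, -4, -12, -12, ∞]
  [-9, -11, -11, -22, -21]
G^⊗4:
  [-28, -24, -32, -32, ∞]
  [-20, -28, -24, -24, ∞]
  [-20, -16, -24, -24, ∞]
  [-9, -17, -13, -13, ∞]
  [-16, -18, -20, -29, -28]
Key observation: the optimum is the walk 1->0->1->1->3, with weight (-5) + (-9) + (-1) + (-9) = -24.
Optimal value attained by: walk 1->0->1->1->3.
Answer: (G^⊗4)[1][3] = -24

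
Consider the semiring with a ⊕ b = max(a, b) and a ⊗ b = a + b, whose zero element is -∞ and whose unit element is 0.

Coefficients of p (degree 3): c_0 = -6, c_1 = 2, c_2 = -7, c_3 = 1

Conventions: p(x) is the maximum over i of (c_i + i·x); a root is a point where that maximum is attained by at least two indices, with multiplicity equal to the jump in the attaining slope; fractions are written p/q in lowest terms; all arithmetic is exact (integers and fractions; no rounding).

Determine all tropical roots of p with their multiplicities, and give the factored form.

hull edge (i=0, c=-6) to (i=1, c=2): slope 8, span 1
hull edge (i=1, c=2) to (i=3, c=1): slope -1/2, span 2
Factored form: p(x) = 1 ⊗ (x ⊕ (-8)) ⊗ (x ⊕ 1/2) ⊗ (x ⊕ 1/2)
Answer: roots = -8 (mult 1), 1/2 (mult 2)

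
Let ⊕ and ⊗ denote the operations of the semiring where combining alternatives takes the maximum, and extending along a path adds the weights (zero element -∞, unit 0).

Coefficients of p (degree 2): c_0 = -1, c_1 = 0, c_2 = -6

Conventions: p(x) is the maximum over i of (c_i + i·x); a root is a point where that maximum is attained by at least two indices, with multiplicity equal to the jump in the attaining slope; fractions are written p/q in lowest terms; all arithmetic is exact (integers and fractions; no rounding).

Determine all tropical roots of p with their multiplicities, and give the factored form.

hull edge (i=0, c=-1) to (i=1, c=0): slope 1, span 1
hull edge (i=1, c=0) to (i=2, c=-6): slope -6, span 1
Factored form: p(x) = -6 ⊗ (x ⊕ (-1)) ⊗ (x ⊕ 6)
Answer: roots = -1 (mult 1), 6 (mult 1)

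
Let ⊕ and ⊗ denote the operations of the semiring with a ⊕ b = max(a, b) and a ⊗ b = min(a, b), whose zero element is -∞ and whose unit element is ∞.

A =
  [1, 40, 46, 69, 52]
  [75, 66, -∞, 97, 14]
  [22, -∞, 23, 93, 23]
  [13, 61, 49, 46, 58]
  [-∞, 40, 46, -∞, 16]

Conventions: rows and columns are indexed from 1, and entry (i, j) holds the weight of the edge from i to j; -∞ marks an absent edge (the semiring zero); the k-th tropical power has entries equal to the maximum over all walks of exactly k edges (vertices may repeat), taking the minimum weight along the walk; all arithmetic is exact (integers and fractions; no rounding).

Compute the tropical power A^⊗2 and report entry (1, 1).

A^⊗2:
  [40, 61, 49, 46, 58]
  [66, 66, 49, 69, 58]
  [22, 61, 49, 46, 58]
  [61, 61, 46, 61, 46]
  [40, 40, 23, 46, 23]
Key observation: the optimum is the walk 1->2->1, with weight 40 min 75 = 40.
Optimal value attained by: walk 1->2->1.
Answer: (A^⊗2)[1][1] = 40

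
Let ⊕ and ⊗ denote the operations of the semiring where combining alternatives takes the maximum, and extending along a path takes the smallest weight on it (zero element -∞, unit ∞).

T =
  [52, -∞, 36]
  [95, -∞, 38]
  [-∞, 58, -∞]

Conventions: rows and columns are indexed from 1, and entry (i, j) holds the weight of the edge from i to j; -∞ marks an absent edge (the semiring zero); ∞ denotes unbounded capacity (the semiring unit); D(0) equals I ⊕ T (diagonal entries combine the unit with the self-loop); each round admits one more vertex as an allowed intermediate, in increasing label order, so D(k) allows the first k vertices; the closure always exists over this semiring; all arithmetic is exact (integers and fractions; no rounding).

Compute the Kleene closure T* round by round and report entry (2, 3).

D(0):
  [∞, -∞, 36]
  [95, ∞, 38]
  [-∞, 58, ∞]
D(1):
  [∞, -∞, 36]
  [95, ∞, 38]
  [-∞, 58, ∞]
D(2):
  [∞, -∞, 36]
  [95, ∞, 38]
  [58, 58, ∞]
D(3):
  [∞, 36, 36]
  [95, ∞, 38]
  [58, 58, ∞]
Answer: T*[2][3] = 38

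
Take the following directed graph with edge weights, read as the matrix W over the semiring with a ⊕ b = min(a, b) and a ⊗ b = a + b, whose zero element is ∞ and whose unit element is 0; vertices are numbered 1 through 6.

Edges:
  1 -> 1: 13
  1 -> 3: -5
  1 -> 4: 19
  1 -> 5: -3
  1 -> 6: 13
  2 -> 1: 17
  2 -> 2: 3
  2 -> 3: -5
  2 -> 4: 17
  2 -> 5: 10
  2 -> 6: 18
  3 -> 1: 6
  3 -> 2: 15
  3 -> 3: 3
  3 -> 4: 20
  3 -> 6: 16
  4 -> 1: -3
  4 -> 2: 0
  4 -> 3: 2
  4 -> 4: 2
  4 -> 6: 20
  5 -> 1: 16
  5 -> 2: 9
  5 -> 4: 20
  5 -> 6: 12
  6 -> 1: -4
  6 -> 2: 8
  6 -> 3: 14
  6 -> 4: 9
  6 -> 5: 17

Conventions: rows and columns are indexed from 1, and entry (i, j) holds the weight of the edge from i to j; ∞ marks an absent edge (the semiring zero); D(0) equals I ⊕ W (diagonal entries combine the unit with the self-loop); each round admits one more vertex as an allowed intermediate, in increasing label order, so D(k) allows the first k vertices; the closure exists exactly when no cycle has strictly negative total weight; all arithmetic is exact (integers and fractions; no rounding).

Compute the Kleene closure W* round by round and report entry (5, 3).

D(0):
  [0, ∞, -5, 19, -3, 13]
  [17, 0, -5, 17, 10, 18]
  [6, 15, 0, 20, ∞, 16]
  [-3, 0, 2, 0, ∞, 20]
  [16, 9, ∞, 20, 0, 12]
  [-4, 8, 14, 9, 17, 0]
D(1):
  [0, ∞, -5, 19, -3, 13]
  [17, 0, -5, 17, 10, 18]
  [6, 15, 0, 20, 3, 16]
  [-3, 0, -8, 0, -6, 10]
  [16, 9, 11, 20, 0, 12]
  [-4, 8, -9, 9, -7, 0]
D(2):
  [0, ∞, -5, 19, -3, 13]
  [17, 0, -5, 17, 10, 18]
  [6, 15, 0, 20, 3, 16]
  [-3, 0, -8, 0, -6, 10]
  [16, 9, 4, 20, 0, 12]
  [-4, 8, -9, 9, -7, 0]
D(3):
  [0, 10, -5, 15, -3, 11]
  [1, 0, -5, 15, -2, 11]
  [6, 15, 0, 20, 3, 16]
  [-3, 0, -8, 0, -6, 8]
  [10, 9, 4, 20, 0, 12]
  [-4, 6, -9, 9, -7, 0]
D(4):
  [0, 10, -5, 15, -3, 11]
  [1, 0, -5, 15, -2, 11]
  [6, 15, 0, 20, 3, 16]
  [-3, 0, -8, 0, -6, 8]
  [10, 9, 4, 20, 0, 12]
  [-4, 6, -9, 9, -7, 0]
D(5):
  [0, 6, -5, 15, -3, 9]
  [1, 0, -5, 15, -2, 10]
  [6, 12, 0, 20, 3, 15]
  [-3, 0, -8, 0, -6, 6]
  [10, 9, 4, 20, 0, 12]
  [-4, 2, -9, 9, -7, 0]
D(6):
  [0, 6, -5, 15, -3, 9]
  [1, 0, -5, 15, -2, 10]
  [6, 12, 0, 20, 3, 15]
  [-3, 0, -8, 0, -6, 6]
  [8, 9, 3, 20, 0, 12]
  [-4, 2, -9, 9, -7, 0]
Answer: W*[5][3] = 3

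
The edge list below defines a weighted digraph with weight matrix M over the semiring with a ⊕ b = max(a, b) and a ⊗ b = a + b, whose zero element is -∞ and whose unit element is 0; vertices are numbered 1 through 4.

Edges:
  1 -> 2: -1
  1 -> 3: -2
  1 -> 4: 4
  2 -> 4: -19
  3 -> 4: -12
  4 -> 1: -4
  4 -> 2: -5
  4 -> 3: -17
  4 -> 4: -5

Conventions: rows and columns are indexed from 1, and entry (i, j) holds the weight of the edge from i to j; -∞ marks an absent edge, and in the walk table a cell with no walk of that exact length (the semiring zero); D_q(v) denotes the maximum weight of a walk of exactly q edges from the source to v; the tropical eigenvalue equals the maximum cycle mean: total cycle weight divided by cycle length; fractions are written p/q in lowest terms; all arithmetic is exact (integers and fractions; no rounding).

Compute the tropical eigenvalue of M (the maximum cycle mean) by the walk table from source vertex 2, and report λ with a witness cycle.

q=0: [-∞, 0, -∞, -∞]
q=1: [-∞, -∞, -∞, -19]
q=2: [-23, -24, -36, -24]
q=3: [-28, -24, -25, -19]
q=4: [-23, -24, -30, -24]
Optimal cycle mean attained by: cycle 1->4->1, total 4 + (-4), length 2.
Answer: λ = 0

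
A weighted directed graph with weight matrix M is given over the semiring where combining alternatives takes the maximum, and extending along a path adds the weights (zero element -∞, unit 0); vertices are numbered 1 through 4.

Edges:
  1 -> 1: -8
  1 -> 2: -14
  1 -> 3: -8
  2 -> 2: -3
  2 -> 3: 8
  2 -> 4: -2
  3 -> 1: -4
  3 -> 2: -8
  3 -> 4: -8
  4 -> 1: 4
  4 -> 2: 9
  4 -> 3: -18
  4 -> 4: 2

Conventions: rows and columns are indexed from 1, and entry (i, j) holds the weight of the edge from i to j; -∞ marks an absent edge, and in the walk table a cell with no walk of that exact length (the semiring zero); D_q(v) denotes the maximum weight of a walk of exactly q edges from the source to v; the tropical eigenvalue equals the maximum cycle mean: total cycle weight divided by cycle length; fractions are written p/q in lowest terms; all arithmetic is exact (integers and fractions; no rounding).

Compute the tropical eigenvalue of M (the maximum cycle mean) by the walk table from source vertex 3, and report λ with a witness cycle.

q=0: [-∞, -∞, 0, -∞]
q=1: [-4, -8, -∞, -8]
q=2: [-4, 1, 0, -6]
q=3: [-2, 3, 9, -1]
q=4: [5, 8, 11, 1]
Optimal cycle mean attained by: cycle 2->4->2, total (-2) + 9, length 2.
Answer: λ = 7/2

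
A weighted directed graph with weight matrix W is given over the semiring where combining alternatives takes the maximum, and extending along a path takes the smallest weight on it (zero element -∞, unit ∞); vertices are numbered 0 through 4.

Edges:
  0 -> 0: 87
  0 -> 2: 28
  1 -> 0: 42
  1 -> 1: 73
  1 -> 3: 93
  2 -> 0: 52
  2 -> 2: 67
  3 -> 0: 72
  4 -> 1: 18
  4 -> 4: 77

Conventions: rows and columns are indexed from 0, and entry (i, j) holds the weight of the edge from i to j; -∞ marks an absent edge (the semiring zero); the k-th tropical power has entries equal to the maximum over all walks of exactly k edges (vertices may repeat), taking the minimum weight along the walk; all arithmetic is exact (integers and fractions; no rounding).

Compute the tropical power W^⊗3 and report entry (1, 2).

W^⊗2:
  [87, -∞, 28, -∞, -∞]
  [72, 73, 28, 73, -∞]
  [52, -∞, 67, -∞, -∞]
  [72, -∞, 28, -∞, -∞]
  [18, 18, -∞, 18, 77]
W^⊗3:
  [87, -∞, 28, -∞, -∞]
  [72, 73, 28, 73, -∞]
  [52, -∞, 67, -∞, -∞]
  [72, -∞, 28, -∞, -∞]
  [18, 18, 18, 18, 77]
Key observation: the optimum is the walk 1->0->0->2, with weight 42 min 87 min 28 = 28.
Optimal value attained by: walk 1->0->0->2.
Answer: (W^⊗3)[1][2] = 28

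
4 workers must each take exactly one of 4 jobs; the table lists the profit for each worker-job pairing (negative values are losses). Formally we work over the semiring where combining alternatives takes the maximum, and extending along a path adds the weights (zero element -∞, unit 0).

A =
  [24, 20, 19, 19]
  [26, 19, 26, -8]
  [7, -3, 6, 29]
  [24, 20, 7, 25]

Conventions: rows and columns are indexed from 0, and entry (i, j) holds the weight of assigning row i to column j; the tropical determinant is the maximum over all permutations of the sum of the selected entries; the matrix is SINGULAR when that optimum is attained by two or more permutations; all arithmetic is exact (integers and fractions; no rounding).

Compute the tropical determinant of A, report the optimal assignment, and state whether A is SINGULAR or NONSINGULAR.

σ = (0, 1, 2, 3): 24 + 19 + 6 + 25 = 74
σ = (0, 1, 3, 2): 24 + 19 + 29 + 7 = 79
σ = (0, 2, 1, 3): 24 + 26 + (-3) + 25 = 72
σ = (0, 2, 3, 1): 24 + 26 + 29 + 20 = 99
σ = (0, 3, 1, 2): 24 + (-8) + (-3) + 7 = 20
σ = (0, 3, 2, 1): 24 + (-8) + 6 + 20 = 42
σ = (1, 0, 2, 3): 20 + 26 + 6 + 25 = 77
σ = (1, 0, 3, 2): 20 + 26 + 29 + 7 = 82
σ = (1, 2, 0, 3): 20 + 26 + 7 + 25 = 78
σ = (1, 2, 3, 0): 20 + 26 + 29 + 24 = 99
σ = (1, 3, 0, 2): 20 + (-8) + 7 + 7 = 26
σ = (1, 3, 2, 0): 20 + (-8) + 6 + 24 = 42
σ = (2, 0, 1, 3): 19 + 26 + (-3) + 25 = 67
σ = (2, 0, 3, 1): 19 + 26 + 29 + 20 = 94
σ = (2, 1, 0, 3): 19 + 19 + 7 + 25 = 70
σ = (2, 1, 3, 0): 19 + 19 + 29 + 24 = 91
σ = (2, 3, 0, 1): 19 + (-8) + 7 + 20 = 38
σ = (2, 3, 1, 0): 19 + (-8) + (-3) + 24 = 32
σ = (3, 0, 1, 2): 19 + 26 + (-3) + 7 = 49
σ = (3, 0, 2, 1): 19 + 26 + 6 + 20 = 71
σ = (3, 1, 0, 2): 19 + 19 + 7 + 7 = 52
σ = (3, 1, 2, 0): 19 + 19 + 6 + 24 = 68
σ = (3, 2, 0, 1): 19 + 26 + 7 + 20 = 72
σ = (3, 2, 1, 0): 19 + 26 + (-3) + 24 = 66
Optimal value attained by: σ = (0, 2, 3, 1).
Answer: det⊕(A) = 99; verdict: SINGULAR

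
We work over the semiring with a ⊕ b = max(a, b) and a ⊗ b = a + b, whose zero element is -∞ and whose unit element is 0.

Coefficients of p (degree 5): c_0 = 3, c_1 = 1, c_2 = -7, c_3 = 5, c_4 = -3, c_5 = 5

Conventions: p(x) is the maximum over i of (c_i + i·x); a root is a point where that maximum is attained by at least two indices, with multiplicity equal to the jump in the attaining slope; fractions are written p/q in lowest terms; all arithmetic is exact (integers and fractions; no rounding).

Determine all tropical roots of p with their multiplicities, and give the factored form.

hull edge (i=0, c=3) to (i=3, c=5): slope 2/3, span 3
hull edge (i=3, c=5) to (i=5, c=5): slope 0, span 2
Factored form: p(x) = 5 ⊗ (x ⊕ (-2/3)) ⊗ (x ⊕ (-2/3)) ⊗ (x ⊕ (-2/3)) ⊗ (x ⊕ 0) ⊗ (x ⊕ 0)
Answer: roots = -2/3 (mult 3), 0 (mult 2)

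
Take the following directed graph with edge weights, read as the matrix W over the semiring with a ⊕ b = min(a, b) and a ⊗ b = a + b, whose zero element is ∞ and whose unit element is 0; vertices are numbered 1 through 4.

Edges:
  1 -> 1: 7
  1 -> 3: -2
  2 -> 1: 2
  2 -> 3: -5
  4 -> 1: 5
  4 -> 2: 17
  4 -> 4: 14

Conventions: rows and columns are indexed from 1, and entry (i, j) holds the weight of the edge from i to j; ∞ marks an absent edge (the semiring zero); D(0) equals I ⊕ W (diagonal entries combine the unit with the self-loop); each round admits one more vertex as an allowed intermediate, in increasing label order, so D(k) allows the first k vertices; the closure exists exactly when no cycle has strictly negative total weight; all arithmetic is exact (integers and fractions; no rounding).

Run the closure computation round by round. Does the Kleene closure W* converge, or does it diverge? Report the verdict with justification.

D(0):
  [0, ∞, -2, ∞]
  [2, 0, -5, ∞]
  [∞, ∞, 0, ∞]
  [5, 17, ∞, 0]
D(1):
  [0, ∞, -2, ∞]
  [2, 0, -5, ∞]
  [∞, ∞, 0, ∞]
  [5, 17, 3, 0]
D(2):
  [0, ∞, -2, ∞]
  [2, 0, -5, ∞]
  [∞, ∞, 0, ∞]
  [5, 17, 3, 0]
D(3):
  [0, ∞, -2, ∞]
  [2, 0, -5, ∞]
  [∞, ∞, 0, ∞]
  [5, 17, 3, 0]
D(4):
  [0, ∞, -2, ∞]
  [2, 0, -5, ∞]
  [∞, ∞, 0, ∞]
  [5, 17, 3, 0]
Key observation: every diagonal entry stays at the unit through all rounds, so no improving cycle exists.
Answer: CONVERGES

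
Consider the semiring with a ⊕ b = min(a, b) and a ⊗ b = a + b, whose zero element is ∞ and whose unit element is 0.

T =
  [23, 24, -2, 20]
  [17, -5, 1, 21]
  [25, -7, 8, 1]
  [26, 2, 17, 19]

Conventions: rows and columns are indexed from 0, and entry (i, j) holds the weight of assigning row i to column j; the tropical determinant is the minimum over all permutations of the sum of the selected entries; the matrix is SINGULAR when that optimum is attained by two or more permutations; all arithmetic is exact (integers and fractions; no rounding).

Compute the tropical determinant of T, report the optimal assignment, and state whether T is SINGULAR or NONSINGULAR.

σ = (0, 1, 2, 3): 23 + (-5) + 8 + 19 = 45
σ = (0, 1, 3, 2): 23 + (-5) + 1 + 17 = 36
σ = (0, 2, 1, 3): 23 + 1 + (-7) + 19 = 36
σ = (0, 2, 3, 1): 23 + 1 + 1 + 2 = 27
σ = (0, 3, 1, 2): 23 + 21 + (-7) + 17 = 54
σ = (0, 3, 2, 1): 23 + 21 + 8 + 2 = 54
σ = (1, 0, 2, 3): 24 + 17 + 8 + 19 = 68
σ = (1, 0, 3, 2): 24 + 17 + 1 + 17 = 59
σ = (1, 2, 0, 3): 24 + 1 + 25 + 19 = 69
σ = (1, 2, 3, 0): 24 + 1 + 1 + 26 = 52
σ = (1, 3, 0, 2): 24 + 21 + 25 + 17 = 87
σ = (1, 3, 2, 0): 24 + 21 + 8 + 26 = 79
σ = (2, 0, 1, 3): (-2) + 17 + (-7) + 19 = 27
σ = (2, 0, 3, 1): (-2) + 17 + 1 + 2 = 18
σ = (2, 1, 0, 3): (-2) + (-5) + 25 + 19 = 37
σ = (2, 1, 3, 0): (-2) + (-5) + 1 + 26 = 20
σ = (2, 3, 0, 1): (-2) + 21 + 25 + 2 = 46
σ = (2, 3, 1, 0): (-2) + 21 + (-7) + 26 = 38
σ = (3, 0, 1, 2): 20 + 17 + (-7) + 17 = 47
σ = (3, 0, 2, 1): 20 + 17 + 8 + 2 = 47
σ = (3, 1, 0, 2): 20 + (-5) + 25 + 17 = 57
σ = (3, 1, 2, 0): 20 + (-5) + 8 + 26 = 49
σ = (3, 2, 0, 1): 20 + 1 + 25 + 2 = 48
σ = (3, 2, 1, 0): 20 + 1 + (-7) + 26 = 40
Optimal value attained by: σ = (2, 0, 3, 1).
Answer: det⊕(T) = 18; verdict: NONSINGULAR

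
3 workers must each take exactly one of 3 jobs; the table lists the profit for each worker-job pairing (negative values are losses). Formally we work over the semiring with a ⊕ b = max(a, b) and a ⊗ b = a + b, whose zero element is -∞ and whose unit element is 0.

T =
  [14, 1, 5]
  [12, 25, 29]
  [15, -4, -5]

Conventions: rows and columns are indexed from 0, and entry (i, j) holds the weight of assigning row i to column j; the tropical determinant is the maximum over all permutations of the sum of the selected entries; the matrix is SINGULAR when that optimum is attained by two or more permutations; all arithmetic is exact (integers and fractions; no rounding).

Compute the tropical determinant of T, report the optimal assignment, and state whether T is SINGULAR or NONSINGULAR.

σ = (0, 1, 2): 14 + 25 + (-5) = 34
σ = (0, 2, 1): 14 + 29 + (-4) = 39
σ = (1, 0, 2): 1 + 12 + (-5) = 8
σ = (1, 2, 0): 1 + 29 + 15 = 45
σ = (2, 0, 1): 5 + 12 + (-4) = 13
σ = (2, 1, 0): 5 + 25 + 15 = 45
Optimal value attained by: σ = (1, 2, 0).
Answer: det⊕(T) = 45; verdict: SINGULAR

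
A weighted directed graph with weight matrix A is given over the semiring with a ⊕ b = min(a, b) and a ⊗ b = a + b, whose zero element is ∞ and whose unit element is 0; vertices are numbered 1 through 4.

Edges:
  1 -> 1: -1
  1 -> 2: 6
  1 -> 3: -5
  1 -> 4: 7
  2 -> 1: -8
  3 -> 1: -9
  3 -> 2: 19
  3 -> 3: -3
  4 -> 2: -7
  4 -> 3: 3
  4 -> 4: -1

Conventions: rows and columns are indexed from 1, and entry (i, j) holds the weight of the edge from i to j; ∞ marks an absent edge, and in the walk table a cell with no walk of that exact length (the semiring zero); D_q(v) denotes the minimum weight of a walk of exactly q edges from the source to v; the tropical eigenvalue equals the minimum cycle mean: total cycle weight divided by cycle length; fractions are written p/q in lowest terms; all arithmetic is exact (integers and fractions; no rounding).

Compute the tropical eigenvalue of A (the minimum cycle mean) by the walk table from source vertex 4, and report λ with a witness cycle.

q=0: [∞, ∞, ∞, 0]
q=1: [∞, -7, 3, -1]
q=2: [-15, -8, 0, -2]
q=3: [-16, -9, -20, -8]
q=4: [-29, -15, -23, -9]
Optimal cycle mean attained by: cycle 1->3->1, total (-5) + (-9), length 2.
Answer: λ = -7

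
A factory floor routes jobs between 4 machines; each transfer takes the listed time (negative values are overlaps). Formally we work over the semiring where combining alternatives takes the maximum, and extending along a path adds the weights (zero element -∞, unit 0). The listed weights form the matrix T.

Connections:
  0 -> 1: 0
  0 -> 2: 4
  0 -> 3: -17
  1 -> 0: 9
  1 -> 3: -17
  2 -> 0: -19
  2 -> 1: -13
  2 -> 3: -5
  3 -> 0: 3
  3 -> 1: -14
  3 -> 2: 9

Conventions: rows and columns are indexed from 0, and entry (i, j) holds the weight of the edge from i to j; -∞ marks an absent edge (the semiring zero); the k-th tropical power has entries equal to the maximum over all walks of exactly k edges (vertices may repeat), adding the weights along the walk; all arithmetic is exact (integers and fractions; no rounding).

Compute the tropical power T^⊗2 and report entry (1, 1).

T^⊗2:
  [9, -9, -8, -1]
  [-14, 9, 13, -8]
  [-2, -19, 4, -30]
  [-5, 3, 7, 4]
Key observation: the optimum is the walk 1->0->1, with weight 9 + 0 = 9.
Optimal value attained by: walk 1->0->1.
Answer: (T^⊗2)[1][1] = 9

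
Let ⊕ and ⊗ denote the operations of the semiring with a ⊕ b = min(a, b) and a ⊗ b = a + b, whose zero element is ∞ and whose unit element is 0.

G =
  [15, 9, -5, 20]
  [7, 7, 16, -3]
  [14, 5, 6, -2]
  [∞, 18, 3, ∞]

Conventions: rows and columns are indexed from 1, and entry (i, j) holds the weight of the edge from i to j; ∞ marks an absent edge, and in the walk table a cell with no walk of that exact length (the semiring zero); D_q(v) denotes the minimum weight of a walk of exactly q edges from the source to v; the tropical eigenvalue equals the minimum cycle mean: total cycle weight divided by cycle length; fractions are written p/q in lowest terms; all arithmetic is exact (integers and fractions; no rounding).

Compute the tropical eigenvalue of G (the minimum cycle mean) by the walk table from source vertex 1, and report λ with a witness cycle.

q=0: [0, ∞, ∞, ∞]
q=1: [15, 9, -5, 20]
q=2: [9, 0, 1, -7]
q=3: [7, 6, -4, -3]
q=4: [10, 1, 0, -6]
Optimal cycle mean attained by: cycle 3->4->3, total (-2) + 3, length 2.
Answer: λ = 1/2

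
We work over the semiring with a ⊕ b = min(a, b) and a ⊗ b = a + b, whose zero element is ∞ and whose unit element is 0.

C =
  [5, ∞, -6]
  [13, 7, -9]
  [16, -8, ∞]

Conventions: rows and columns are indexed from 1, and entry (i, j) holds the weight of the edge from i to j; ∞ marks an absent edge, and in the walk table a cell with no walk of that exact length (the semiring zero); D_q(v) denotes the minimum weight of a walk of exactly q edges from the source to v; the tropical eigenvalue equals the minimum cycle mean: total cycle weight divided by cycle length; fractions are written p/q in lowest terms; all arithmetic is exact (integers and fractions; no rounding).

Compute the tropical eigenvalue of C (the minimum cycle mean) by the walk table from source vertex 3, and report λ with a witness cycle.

q=0: [∞, ∞, 0]
q=1: [16, -8, ∞]
q=2: [5, -1, -17]
q=3: [-1, -25, -10]
Optimal cycle mean attained by: cycle 2->3->2, total (-9) + (-8), length 2.
Answer: λ = -17/2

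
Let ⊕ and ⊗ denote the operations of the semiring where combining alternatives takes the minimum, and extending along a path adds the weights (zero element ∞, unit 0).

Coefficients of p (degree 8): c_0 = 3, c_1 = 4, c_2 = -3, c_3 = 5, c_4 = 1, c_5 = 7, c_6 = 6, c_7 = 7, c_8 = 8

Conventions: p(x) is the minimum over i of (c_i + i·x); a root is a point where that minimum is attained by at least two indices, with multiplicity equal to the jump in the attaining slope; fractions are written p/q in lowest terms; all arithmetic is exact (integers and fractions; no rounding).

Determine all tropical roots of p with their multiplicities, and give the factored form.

hull edge (i=0, c=3) to (i=2, c=-3): slope -3, span 2
hull edge (i=2, c=-3) to (i=8, c=8): slope 11/6, span 6
Factored form: p(x) = 8 ⊗ (x ⊕ (-11/6)) ⊗ (x ⊕ (-11/6)) ⊗ (x ⊕ (-11/6)) ⊗ (x ⊕ (-11/6)) ⊗ (x ⊕ (-11/6)) ⊗ (x ⊕ (-11/6)) ⊗ (x ⊕ 3) ⊗ (x ⊕ 3)
Answer: roots = -11/6 (mult 6), 3 (mult 2)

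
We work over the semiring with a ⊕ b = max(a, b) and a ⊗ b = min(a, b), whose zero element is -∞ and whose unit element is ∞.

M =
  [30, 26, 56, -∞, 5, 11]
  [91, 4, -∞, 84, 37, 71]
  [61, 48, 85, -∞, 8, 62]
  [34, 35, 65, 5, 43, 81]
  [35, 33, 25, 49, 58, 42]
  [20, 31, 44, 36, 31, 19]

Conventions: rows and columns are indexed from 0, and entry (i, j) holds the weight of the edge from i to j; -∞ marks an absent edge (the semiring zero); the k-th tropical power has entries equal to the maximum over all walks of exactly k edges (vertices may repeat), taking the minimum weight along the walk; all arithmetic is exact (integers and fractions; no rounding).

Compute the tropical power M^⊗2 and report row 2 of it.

M^⊗2:
  [56, 48, 56, 26, 26, 56]
  [35, 35, 65, 37, 43, 81]
  [61, 48, 85, 48, 37, 62]
  [61, 48, 65, 43, 43, 62]
  [35, 35, 49, 49, 58, 49]
  [44, 44, 44, 31, 36, 44]
Answer: row 2 of M^⊗2 = [61, 48, 85, 48, 37, 62]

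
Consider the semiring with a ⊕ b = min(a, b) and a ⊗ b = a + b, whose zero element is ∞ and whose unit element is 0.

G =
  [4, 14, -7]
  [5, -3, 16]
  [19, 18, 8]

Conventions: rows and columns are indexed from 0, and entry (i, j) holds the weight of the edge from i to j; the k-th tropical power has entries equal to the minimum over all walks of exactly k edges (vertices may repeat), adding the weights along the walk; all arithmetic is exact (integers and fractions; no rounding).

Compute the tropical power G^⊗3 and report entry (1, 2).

G^⊗2:
  [8, 11, -3]
  [2, -6, -2]
  [23, 15, 12]
G^⊗3:
  [12, 8, 1]
  [-1, -9, -5]
  [20, 12, 16]
Key observation: the optimum is the walk 1->1->0->2, with weight (-3) + 5 + (-7) = -5.
Optimal value attained by: walk 1->1->0->2.
Answer: (G^⊗3)[1][2] = -5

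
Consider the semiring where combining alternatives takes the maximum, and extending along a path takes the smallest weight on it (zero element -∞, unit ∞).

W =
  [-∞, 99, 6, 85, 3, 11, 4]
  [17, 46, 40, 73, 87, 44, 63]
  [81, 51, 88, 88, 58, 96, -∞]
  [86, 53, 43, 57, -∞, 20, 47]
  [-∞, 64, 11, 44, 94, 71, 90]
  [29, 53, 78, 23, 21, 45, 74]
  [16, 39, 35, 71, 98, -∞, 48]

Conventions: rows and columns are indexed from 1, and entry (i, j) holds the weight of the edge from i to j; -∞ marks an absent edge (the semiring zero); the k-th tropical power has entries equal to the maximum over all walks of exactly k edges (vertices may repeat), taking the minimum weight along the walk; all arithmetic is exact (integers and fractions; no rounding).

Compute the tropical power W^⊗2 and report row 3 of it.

W^⊗2:
  [85, 53, 43, 73, 87, 44, 63]
  [73, 64, 44, 63, 87, 71, 87]
  [86, 81, 88, 88, 58, 88, 74]
  [57, 86, 43, 85, 53, 44, 53]
  [44, 64, 71, 71, 94, 71, 90]
  [78, 51, 78, 78, 74, 78, 53]
  [71, 64, 43, 57, 94, 71, 90]
Answer: row 3 of W^⊗2 = [86, 81, 88, 88, 58, 88, 74]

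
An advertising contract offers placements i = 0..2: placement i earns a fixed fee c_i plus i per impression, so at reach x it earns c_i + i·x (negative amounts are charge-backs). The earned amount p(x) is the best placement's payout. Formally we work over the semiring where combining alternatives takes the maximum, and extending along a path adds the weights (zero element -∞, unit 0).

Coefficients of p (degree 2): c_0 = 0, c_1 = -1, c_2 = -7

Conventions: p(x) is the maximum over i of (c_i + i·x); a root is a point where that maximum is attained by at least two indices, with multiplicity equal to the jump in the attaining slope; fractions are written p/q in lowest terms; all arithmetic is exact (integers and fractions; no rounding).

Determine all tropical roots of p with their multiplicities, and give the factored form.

hull edge (i=0, c=0) to (i=1, c=-1): slope -1, span 1
hull edge (i=1, c=-1) to (i=2, c=-7): slope -6, span 1
Factored form: p(x) = -7 ⊗ (x ⊕ 1) ⊗ (x ⊕ 6)
Answer: roots = 1 (mult 1), 6 (mult 1)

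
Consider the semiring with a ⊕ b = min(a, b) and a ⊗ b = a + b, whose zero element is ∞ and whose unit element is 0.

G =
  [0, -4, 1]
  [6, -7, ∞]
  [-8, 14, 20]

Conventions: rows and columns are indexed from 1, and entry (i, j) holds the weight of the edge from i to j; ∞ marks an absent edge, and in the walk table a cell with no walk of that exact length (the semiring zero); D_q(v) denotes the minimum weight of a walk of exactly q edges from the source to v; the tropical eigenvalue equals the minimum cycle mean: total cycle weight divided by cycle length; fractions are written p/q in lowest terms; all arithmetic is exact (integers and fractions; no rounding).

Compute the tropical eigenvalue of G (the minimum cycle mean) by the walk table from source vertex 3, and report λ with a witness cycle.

q=0: [∞, ∞, 0]
q=1: [-8, 14, 20]
q=2: [-8, -12, -7]
q=3: [-15, -19, -7]
Optimal cycle mean attained by: cycle 2->2, total (-7), length 1.
Answer: λ = -7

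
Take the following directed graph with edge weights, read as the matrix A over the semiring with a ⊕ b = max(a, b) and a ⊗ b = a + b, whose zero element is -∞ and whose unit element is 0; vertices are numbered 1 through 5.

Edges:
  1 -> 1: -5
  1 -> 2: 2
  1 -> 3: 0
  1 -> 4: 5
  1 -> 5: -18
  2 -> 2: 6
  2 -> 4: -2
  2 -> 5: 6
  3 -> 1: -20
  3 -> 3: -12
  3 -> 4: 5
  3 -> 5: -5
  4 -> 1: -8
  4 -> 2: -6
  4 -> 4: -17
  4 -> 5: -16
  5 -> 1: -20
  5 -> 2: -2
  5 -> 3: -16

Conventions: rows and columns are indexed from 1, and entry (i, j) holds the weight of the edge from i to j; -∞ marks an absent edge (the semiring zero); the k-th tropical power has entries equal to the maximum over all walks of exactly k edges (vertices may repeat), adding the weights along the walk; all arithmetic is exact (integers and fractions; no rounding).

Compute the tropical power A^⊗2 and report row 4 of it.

A^⊗2:
  [-3, 8, -5, 5, 8]
  [-10, 12, -10, 4, 12]
  [-3, -1, -20, -7, -11]
  [-13, 0, -8, -3, 0]
  [-25, 4, -20, -4, 4]
Answer: row 4 of A^⊗2 = [-13, 0, -8, -3, 0]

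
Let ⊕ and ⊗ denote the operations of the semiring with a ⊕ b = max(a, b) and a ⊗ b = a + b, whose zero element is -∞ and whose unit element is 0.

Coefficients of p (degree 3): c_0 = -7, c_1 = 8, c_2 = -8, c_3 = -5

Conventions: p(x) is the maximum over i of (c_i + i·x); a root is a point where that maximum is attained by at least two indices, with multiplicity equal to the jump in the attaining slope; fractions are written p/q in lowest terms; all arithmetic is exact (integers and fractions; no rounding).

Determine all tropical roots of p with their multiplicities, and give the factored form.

hull edge (i=0, c=-7) to (i=1, c=8): slope 15, span 1
hull edge (i=1, c=8) to (i=3, c=-5): slope -13/2, span 2
Factored form: p(x) = -5 ⊗ (x ⊕ (-15)) ⊗ (x ⊕ 13/2) ⊗ (x ⊕ 13/2)
Answer: roots = -15 (mult 1), 13/2 (mult 2)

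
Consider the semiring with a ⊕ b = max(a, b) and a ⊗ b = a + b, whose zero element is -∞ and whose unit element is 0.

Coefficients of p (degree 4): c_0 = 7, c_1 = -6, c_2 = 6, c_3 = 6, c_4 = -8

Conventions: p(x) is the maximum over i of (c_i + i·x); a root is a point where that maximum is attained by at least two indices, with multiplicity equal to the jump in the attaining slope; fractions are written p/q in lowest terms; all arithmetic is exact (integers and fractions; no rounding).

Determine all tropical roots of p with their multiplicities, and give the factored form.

hull edge (i=0, c=7) to (i=3, c=6): slope -1/3, span 3
hull edge (i=3, c=6) to (i=4, c=-8): slope -14, span 1
Factored form: p(x) = -8 ⊗ (x ⊕ 1/3) ⊗ (x ⊕ 1/3) ⊗ (x ⊕ 1/3) ⊗ (x ⊕ 14)
Answer: roots = 1/3 (mult 3), 14 (mult 1)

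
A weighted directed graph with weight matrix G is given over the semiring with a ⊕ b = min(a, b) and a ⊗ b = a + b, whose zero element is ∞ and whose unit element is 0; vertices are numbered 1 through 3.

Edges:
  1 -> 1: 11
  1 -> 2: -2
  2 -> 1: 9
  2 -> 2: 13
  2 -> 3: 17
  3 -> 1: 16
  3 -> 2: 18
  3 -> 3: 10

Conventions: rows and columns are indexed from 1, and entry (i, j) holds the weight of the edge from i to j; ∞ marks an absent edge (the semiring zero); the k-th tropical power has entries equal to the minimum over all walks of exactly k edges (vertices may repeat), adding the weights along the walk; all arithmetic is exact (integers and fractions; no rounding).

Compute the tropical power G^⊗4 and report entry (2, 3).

G^⊗2:
  [7, 9, 15]
  [20, 7, 27]
  [26, 14, 20]
G^⊗3:
  [18, 5, 25]
  [16, 18, 24]
  [23, 24, 30]
G^⊗4:
  [14, 16, 22]
  [27, 14, 34]
  [33, 21, 40]
Key observation: the optimum is the walk 2->1->2->3->3, with weight 9 + (-2) + 17 + 10 = 34.
Optimal value attained by: walk 2->1->2->3->3.
Answer: (G^⊗4)[2][3] = 34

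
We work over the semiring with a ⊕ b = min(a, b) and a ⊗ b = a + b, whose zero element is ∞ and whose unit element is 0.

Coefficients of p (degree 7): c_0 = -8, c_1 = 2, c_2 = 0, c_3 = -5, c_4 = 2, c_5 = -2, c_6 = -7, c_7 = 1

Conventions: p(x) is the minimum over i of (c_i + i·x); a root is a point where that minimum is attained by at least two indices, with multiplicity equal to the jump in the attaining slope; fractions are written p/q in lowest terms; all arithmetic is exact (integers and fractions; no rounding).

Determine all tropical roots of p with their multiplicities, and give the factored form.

hull edge (i=0, c=-8) to (i=6, c=-7): slope 1/6, span 6
hull edge (i=6, c=-7) to (i=7, c=1): slope 8, span 1
Factored form: p(x) = 1 ⊗ (x ⊕ (-8)) ⊗ (x ⊕ (-1/6)) ⊗ (x ⊕ (-1/6)) ⊗ (x ⊕ (-1/6)) ⊗ (x ⊕ (-1/6)) ⊗ (x ⊕ (-1/6)) ⊗ (x ⊕ (-1/6))
Answer: roots = -8 (mult 1), -1/6 (mult 6)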